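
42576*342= 14560992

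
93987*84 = 7894908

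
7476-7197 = 279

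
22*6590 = 144980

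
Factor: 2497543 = 383^1*6521^1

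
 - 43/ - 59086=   43/59086   =  0.00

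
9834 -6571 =3263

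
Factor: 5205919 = 233^1  *  22343^1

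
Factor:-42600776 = -2^3*17^1*313241^1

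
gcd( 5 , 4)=1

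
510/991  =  510/991= 0.51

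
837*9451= 7910487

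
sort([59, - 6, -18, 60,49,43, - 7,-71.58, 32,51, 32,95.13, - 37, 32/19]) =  [ - 71.58, - 37, - 18, - 7,-6, 32/19,32, 32, 43,49, 51,59,60,95.13]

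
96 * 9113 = 874848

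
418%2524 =418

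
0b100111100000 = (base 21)5F8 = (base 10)2528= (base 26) 3J6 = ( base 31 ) 2jh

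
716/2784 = 179/696=0.26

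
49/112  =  7/16 = 0.44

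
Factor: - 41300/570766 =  - 2^1*5^2*691^( - 1 ) = -50/691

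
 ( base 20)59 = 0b1101101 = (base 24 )4d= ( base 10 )109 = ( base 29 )3M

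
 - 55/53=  - 2+ 51/53=   - 1.04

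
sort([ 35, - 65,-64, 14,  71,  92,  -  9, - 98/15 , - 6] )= [ - 65,-64,-9, - 98/15,-6, 14, 35,  71, 92] 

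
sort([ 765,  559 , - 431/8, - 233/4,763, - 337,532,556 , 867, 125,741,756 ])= [ - 337, - 233/4,-431/8,  125,532,556 , 559, 741,756,763,765,867 ]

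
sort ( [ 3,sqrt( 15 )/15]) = [sqrt( 15 )/15,3] 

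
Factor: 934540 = 2^2*5^1*46727^1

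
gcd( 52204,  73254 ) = 842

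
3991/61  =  65 + 26/61 =65.43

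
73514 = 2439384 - 2365870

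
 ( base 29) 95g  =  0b1111000110010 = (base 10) 7730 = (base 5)221410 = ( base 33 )738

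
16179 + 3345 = 19524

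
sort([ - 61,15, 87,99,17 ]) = [-61, 15,  17,87,99] 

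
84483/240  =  352 + 1/80 = 352.01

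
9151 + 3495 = 12646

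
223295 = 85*2627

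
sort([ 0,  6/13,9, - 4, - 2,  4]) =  [ - 4,- 2,0,  6/13,4,9]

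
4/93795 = 4/93795 = 0.00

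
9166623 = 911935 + 8254688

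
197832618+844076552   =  1041909170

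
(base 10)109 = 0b1101101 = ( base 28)3P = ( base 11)9a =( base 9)131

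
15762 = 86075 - 70313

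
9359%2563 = 1670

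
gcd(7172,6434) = 2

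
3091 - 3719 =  - 628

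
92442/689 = 134  +  116/689  =  134.17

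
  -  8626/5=-1726 + 4/5 = - 1725.20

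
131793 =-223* ( - 591 ) 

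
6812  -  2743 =4069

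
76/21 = 76/21 = 3.62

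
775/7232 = 775/7232  =  0.11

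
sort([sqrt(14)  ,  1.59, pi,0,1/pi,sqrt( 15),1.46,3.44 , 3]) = [ 0,1/pi, 1.46,  1.59, 3 , pi,3.44,sqrt( 14 ),sqrt(15) ]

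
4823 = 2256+2567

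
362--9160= 9522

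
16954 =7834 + 9120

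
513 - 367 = 146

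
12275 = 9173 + 3102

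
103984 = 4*25996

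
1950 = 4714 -2764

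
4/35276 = 1/8819 = 0.00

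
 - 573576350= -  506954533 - 66621817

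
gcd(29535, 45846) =3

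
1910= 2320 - 410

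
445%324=121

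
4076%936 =332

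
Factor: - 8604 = -2^2*3^2*239^1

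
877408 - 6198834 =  - 5321426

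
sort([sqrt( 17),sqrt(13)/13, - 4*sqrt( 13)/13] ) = [ - 4*sqrt(13) /13,sqrt( 13)/13,sqrt (17) ] 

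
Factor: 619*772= 477868 = 2^2*193^1 *619^1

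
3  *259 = 777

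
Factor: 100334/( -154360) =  - 2^(- 2 ) * 5^ ( - 1)*13^1 = - 13/20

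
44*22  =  968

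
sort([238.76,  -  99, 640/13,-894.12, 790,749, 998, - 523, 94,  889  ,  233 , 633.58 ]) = [- 894.12,-523, - 99, 640/13, 94,  233,  238.76,633.58, 749,790, 889, 998 ]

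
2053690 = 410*5009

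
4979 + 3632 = 8611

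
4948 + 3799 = 8747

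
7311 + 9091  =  16402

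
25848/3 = 8616 = 8616.00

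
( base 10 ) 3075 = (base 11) 2346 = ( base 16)C03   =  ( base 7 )11652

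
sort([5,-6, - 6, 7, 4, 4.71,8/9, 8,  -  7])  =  [ - 7, -6, - 6, 8/9,  4,4.71, 5, 7, 8] 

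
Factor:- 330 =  - 2^1 * 3^1*5^1 * 11^1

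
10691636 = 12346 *866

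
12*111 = 1332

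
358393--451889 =810282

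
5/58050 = 1/11610 = 0.00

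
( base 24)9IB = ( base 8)12773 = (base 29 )6k1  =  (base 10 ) 5627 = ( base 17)1280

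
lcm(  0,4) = 0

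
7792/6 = 1298 + 2/3 =1298.67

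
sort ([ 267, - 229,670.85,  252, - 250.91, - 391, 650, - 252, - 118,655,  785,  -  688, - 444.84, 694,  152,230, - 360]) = [ - 688,-444.84, - 391, - 360, - 252,-250.91, - 229, - 118,152,230 , 252, 267, 650,  655 , 670.85,694,785 ] 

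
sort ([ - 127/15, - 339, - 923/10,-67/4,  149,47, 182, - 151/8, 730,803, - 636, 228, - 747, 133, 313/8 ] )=[-747, - 636,-339, -923/10, - 151/8, - 67/4, - 127/15, 313/8, 47,133,  149, 182,228,730, 803] 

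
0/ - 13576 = 0/1  =  - 0.00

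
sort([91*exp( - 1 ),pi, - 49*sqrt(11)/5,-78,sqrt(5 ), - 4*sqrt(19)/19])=[ - 78, -49*sqrt( 11)/5, - 4*sqrt (19) /19,sqrt( 5),pi, 91*exp ( - 1)]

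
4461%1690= 1081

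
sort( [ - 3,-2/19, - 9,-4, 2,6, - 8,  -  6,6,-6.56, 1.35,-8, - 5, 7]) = [ - 9,-8 , - 8,-6.56, - 6,- 5, - 4, - 3,-2/19 , 1.35,2,6,  6,7 ] 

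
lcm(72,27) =216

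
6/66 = 1/11 = 0.09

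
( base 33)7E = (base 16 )f5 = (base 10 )245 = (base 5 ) 1440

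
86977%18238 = 14025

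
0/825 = 0= 0.00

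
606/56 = 303/28 = 10.82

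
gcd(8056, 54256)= 8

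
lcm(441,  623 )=39249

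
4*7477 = 29908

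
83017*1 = 83017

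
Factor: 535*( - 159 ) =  - 85065 = - 3^1*5^1*53^1*107^1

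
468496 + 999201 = 1467697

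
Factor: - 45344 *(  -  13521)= 2^5*3^1*13^1*109^1*4507^1 = 613096224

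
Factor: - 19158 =-2^1*3^1 *31^1*103^1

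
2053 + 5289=7342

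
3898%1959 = 1939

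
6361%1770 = 1051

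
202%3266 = 202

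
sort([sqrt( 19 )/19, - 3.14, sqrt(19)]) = [ - 3.14,sqrt ( 19 ) /19,  sqrt(19)] 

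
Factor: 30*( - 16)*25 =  - 2^5*  3^1 * 5^3 = - 12000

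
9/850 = 9/850 =0.01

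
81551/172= 81551/172= 474.13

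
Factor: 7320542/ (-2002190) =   -  5^ ( - 1 )*131^1*347^( - 1 )*577^(-1 )*27941^1 = - 3660271/1001095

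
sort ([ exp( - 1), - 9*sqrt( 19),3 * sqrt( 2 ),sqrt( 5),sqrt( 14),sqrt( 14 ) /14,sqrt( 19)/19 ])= [ - 9*sqrt(19),sqrt( 19 ) /19,sqrt(14 ) /14,exp( - 1 ),sqrt(5 ),  sqrt( 14), 3*sqrt(2 )] 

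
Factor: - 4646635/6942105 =- 3^ ( - 4)*7^1 *61^ ( - 1)*281^( - 1)*132761^1=- 929327/1388421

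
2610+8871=11481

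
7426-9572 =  - 2146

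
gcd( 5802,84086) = 2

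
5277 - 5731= - 454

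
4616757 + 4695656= 9312413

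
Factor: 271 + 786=1057 = 7^1*151^1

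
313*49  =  15337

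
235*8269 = 1943215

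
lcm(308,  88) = 616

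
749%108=101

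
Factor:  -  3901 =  - 47^1*83^1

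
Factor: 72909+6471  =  79380=2^2*3^4*5^1*7^2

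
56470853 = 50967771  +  5503082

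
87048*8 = 696384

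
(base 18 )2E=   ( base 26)1o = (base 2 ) 110010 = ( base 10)50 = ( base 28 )1m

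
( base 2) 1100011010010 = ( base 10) 6354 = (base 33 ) 5ri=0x18D2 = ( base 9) 8640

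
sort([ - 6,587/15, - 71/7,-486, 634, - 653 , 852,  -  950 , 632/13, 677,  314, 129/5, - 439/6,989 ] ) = [-950, - 653, - 486  , - 439/6 , -71/7, - 6,129/5, 587/15 , 632/13,314,634 , 677 , 852,989 ] 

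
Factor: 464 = 2^4*29^1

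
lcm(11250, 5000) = 45000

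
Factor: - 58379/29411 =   -  29411^( - 1)*58379^1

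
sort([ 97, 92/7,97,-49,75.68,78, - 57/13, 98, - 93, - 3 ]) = [ - 93, - 49,  -  57/13, - 3, 92/7, 75.68,  78,  97, 97, 98 ] 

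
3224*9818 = 31653232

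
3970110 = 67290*59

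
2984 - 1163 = 1821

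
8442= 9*938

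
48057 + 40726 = 88783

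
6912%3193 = 526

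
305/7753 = 305/7753  =  0.04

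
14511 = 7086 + 7425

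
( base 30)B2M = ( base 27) DIJ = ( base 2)10011011111110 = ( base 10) 9982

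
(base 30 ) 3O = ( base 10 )114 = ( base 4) 1302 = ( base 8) 162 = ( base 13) 8a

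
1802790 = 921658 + 881132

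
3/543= 1/181 = 0.01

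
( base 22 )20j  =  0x3DB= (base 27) 19f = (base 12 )6a3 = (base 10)987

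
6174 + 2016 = 8190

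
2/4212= 1/2106 = 0.00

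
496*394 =195424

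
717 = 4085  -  3368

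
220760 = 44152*5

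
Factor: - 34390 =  - 2^1*5^1*19^1*181^1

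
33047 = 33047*1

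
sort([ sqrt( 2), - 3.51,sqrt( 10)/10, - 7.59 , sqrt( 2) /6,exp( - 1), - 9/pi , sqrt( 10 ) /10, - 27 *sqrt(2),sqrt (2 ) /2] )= [ - 27*sqrt( 2 ), - 7.59, - 3.51, - 9/pi,sqrt( 2 ) /6,sqrt(10 ) /10,sqrt( 10 ) /10,exp( - 1 ),  sqrt ( 2 )/2,sqrt( 2) ] 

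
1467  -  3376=- 1909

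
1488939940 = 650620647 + 838319293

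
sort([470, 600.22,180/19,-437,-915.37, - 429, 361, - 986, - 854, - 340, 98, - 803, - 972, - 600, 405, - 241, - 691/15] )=[-986,-972, -915.37, - 854 ,-803,-600, - 437, - 429, - 340, - 241, - 691/15, 180/19, 98,  361,405, 470,600.22]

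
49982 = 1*49982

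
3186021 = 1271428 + 1914593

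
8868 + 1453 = 10321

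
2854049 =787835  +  2066214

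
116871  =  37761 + 79110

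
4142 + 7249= 11391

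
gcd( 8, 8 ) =8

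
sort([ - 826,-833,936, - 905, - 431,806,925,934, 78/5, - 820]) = [ - 905, - 833, - 826,- 820, - 431 , 78/5,  806,925,934,936 ]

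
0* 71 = 0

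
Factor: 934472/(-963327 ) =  - 2^3 * 3^( - 1) * 7^1  *  11^1 * 37^1*41^1 * 321109^(-1) 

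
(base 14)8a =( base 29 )46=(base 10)122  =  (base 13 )95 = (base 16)7A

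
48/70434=8/11739 = 0.00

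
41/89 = 41/89 = 0.46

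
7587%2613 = 2361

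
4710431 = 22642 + 4687789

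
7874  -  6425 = 1449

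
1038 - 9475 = -8437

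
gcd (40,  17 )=1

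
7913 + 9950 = 17863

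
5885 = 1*5885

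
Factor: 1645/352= 2^(-5)*5^1*7^1*11^(-1 ) * 47^1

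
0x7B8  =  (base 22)41I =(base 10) 1976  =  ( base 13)B90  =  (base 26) 2O0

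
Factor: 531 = 3^2*59^1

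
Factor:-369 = -3^2*41^1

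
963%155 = 33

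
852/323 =852/323 =2.64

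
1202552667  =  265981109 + 936571558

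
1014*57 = 57798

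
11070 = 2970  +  8100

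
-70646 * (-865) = 61108790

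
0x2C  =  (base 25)1J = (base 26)1I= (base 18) 28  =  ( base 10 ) 44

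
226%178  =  48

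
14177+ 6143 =20320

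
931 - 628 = 303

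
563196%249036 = 65124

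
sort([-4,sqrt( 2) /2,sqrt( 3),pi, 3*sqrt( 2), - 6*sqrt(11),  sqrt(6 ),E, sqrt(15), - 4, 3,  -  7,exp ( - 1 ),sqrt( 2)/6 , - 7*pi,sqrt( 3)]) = [ - 7 * pi, - 6 * sqrt( 11), -7, - 4,-4, sqrt( 2 ) /6,exp( - 1 ),sqrt( 2 ) /2,sqrt( 3),sqrt( 3 ), sqrt( 6 ), E,  3 , pi, sqrt( 15), 3*sqrt( 2 )] 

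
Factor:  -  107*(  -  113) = 12091 =107^1*113^1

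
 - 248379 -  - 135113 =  - 113266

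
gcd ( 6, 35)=1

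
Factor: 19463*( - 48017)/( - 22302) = 2^( - 1) * 3^( - 3)*7^ ( - 1)*59^( - 1)*19463^1 * 48017^1 = 934554871/22302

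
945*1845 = 1743525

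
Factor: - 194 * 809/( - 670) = 78473/335  =  5^( -1)*67^( - 1 )*97^1*809^1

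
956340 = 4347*220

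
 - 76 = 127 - 203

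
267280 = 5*53456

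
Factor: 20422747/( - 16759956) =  - 2^( - 2 )*3^(-1) * 1493^1*13679^1*1396663^( - 1) 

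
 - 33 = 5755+-5788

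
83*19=1577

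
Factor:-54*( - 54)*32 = 2^7*3^6 = 93312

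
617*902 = 556534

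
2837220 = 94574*30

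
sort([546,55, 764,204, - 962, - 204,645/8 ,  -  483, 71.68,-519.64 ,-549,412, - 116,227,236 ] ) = [ - 962 ,-549, - 519.64, - 483, - 204, - 116,55 , 71.68,645/8, 204,  227, 236, 412, 546 , 764 ]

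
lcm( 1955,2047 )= 173995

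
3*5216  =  15648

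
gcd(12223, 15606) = 17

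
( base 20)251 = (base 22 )1il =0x385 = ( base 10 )901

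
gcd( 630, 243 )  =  9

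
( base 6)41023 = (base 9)7376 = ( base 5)133130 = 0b1010100100111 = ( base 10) 5415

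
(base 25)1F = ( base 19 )22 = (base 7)55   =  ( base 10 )40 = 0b101000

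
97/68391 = 97/68391 = 0.00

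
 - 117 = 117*(  -  1)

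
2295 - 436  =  1859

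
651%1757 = 651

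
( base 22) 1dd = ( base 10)783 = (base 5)11113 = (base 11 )652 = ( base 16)30F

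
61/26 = 2 + 9/26 = 2.35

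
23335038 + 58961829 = 82296867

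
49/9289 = 7/1327 =0.01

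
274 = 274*1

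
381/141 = 2 + 33/47= 2.70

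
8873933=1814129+7059804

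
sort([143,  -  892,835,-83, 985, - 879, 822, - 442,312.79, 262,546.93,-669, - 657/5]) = [ -892,-879,- 669,-442, - 657/5, -83,  143,262,312.79, 546.93, 822,835, 985]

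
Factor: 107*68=2^2*17^1*107^1=7276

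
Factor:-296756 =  - 2^2 *74189^1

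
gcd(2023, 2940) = 7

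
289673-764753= - 475080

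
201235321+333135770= 534371091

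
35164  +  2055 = 37219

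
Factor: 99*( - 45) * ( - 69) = 307395 = 3^5*5^1*11^1*23^1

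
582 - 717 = - 135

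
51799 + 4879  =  56678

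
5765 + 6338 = 12103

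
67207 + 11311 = 78518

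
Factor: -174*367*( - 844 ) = 2^3*3^1*29^1 * 211^1*367^1 = 53896152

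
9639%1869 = 294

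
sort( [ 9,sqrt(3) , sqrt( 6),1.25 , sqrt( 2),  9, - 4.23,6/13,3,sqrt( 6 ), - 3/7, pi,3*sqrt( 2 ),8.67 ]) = [ - 4.23, - 3/7, 6/13,1.25, sqrt(2 ),sqrt( 3 ),sqrt( 6 ),  sqrt( 6 ),3, pi,3 * sqrt( 2 ),8.67,9,9]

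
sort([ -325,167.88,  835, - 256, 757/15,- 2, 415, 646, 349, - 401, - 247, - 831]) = [ - 831, - 401 ,  -  325,-256,- 247, - 2,757/15,167.88,349, 415,646, 835 ] 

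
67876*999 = 67808124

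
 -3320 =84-3404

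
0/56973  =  0=0.00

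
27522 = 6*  4587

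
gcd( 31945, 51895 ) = 5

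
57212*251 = 14360212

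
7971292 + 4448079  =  12419371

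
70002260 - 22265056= 47737204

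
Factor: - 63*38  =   - 2394= -  2^1 * 3^2*7^1*19^1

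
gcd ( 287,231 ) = 7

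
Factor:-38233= - 13^1*17^1*173^1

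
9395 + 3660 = 13055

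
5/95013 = 5/95013 = 0.00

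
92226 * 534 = 49248684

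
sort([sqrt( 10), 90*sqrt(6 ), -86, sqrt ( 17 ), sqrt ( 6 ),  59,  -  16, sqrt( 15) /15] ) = [ -86, - 16, sqrt(15 )/15,sqrt(6), sqrt ( 10), sqrt( 17),  59 , 90*sqrt(6) ]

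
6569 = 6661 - 92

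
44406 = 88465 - 44059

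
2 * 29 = 58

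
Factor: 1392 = 2^4*3^1*29^1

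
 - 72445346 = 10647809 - 83093155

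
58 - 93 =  - 35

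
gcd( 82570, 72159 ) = 359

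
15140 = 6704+8436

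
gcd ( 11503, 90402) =1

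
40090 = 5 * 8018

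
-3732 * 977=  -3646164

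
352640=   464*760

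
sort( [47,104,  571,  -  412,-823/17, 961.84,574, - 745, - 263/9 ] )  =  [ - 745,-412,-823/17, - 263/9,  47, 104,571, 574, 961.84]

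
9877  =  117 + 9760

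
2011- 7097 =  - 5086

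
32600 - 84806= -52206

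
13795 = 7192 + 6603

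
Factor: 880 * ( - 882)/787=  - 776160/787 = - 2^5*3^2 * 5^1*7^2 * 11^1 * 787^ (- 1) 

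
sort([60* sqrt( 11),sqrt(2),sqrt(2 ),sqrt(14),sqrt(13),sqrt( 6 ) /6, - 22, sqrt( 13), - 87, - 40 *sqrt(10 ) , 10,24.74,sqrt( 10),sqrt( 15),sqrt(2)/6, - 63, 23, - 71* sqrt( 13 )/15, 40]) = [ - 40*sqrt( 10), - 87, - 63, - 22, - 71*sqrt(13)/15,sqrt(2 )/6, sqrt(6 )/6,  sqrt(2),sqrt( 2),sqrt(10),sqrt(13), sqrt( 13 ),  sqrt(14 ), sqrt ( 15),10,  23, 24.74,40,60 * sqrt( 11) ] 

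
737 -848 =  - 111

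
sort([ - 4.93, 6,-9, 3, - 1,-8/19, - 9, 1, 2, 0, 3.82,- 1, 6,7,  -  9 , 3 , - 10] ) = [ - 10, - 9,  -  9,-9, - 4.93,  -  1,  -  1,-8/19,0,1,2, 3,  3, 3.82, 6, 6,7 ] 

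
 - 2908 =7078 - 9986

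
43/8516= 43/8516 = 0.01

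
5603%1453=1244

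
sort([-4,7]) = [ - 4, 7]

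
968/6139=968/6139 = 0.16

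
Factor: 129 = 3^1*43^1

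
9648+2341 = 11989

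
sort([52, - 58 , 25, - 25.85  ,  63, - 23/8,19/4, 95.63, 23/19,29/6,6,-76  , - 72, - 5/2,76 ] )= [ -76, - 72 , - 58 ,-25.85, - 23/8 , - 5/2, 23/19,19/4 , 29/6 , 6,  25,  52 , 63, 76,95.63]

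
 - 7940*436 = -3461840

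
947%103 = 20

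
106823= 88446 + 18377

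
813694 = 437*1862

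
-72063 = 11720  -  83783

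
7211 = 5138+2073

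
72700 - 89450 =-16750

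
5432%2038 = 1356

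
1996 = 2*998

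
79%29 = 21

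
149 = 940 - 791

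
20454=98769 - 78315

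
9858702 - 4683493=5175209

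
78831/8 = 78831/8  =  9853.88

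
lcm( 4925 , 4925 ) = 4925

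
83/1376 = 83/1376 = 0.06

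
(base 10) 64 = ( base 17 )3D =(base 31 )22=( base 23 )2I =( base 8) 100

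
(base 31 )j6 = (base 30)JP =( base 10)595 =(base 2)1001010011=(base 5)4340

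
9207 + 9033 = 18240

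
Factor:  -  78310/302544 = -205/792 = - 2^( - 3 )*3^( - 2 )*5^1* 11^ ( - 1 )*41^1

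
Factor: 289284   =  2^2*3^1 * 24107^1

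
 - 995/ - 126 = 7+ 113/126  =  7.90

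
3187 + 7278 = 10465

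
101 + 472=573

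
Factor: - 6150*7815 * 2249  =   - 2^1 * 3^2*5^3*13^1*41^1 * 173^1*521^1 = - 108092000250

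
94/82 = 47/41 = 1.15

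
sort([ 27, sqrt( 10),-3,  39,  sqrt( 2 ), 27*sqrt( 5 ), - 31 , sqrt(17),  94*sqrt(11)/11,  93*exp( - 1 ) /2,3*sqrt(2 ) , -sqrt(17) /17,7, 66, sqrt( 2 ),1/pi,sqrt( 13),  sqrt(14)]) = [-31,  -  3,-sqrt(17)/17, 1/pi, sqrt(2 ), sqrt( 2 ),  sqrt(10), sqrt(13),sqrt ( 14),sqrt( 17), 3 * sqrt ( 2),7,93 * exp(  -  1) /2,  27,94*sqrt (11)/11,  39, 27*sqrt( 5),  66]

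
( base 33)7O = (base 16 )FF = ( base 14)143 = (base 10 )255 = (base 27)9C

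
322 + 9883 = 10205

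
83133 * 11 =914463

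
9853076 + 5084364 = 14937440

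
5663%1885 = 8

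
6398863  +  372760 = 6771623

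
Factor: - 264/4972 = -6/113 =-2^1*3^1*113^ ( - 1)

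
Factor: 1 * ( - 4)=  - 4 = -2^2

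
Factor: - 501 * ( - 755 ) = 378255 = 3^1*5^1*151^1*167^1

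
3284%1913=1371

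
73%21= 10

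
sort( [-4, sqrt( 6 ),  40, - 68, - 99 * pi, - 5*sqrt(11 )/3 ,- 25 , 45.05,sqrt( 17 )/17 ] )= [ -99 * pi ,-68, - 25, - 5*sqrt (11 )/3,-4 , sqrt(17)/17, sqrt( 6),40, 45.05]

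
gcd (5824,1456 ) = 1456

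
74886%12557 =12101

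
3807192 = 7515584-3708392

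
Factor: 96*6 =576= 2^6 * 3^2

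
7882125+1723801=9605926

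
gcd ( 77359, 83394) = 1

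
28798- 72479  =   - 43681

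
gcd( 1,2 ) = 1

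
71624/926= 77 + 161/463= 77.35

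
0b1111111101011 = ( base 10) 8171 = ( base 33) 7gk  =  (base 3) 102012122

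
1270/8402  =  635/4201 = 0.15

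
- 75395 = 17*( - 4435) 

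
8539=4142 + 4397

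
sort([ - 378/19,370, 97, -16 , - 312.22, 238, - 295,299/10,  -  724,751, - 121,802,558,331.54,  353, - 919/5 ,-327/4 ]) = [ - 724, - 312.22, - 295, - 919/5,-121,-327/4,  -  378/19, - 16,299/10,97,238,331.54,353,370,558, 751, 802]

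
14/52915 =14/52915=0.00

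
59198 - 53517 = 5681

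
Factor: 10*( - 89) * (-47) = 41830 = 2^1*5^1*47^1 * 89^1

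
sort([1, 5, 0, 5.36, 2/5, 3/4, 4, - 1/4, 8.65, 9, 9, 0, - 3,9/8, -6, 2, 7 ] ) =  [-6, - 3, - 1/4, 0,0, 2/5, 3/4, 1, 9/8, 2, 4, 5, 5.36, 7,  8.65, 9,9]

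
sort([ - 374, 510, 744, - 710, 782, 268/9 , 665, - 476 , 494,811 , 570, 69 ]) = [ - 710, - 476, - 374,268/9 , 69, 494, 510,  570, 665 , 744, 782,811 ]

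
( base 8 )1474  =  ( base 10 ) 828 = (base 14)432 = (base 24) 1AC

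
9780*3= 29340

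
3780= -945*( - 4)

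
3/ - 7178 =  - 3/7178 = - 0.00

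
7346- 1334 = 6012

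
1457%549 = 359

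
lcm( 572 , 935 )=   48620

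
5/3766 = 5/3766=0.00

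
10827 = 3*3609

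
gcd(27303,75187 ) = 1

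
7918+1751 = 9669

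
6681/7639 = 6681/7639 = 0.87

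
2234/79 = 2234/79 = 28.28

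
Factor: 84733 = 11^1*7703^1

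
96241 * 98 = 9431618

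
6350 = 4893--1457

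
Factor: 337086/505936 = 2^ (  -  3) * 3^2*61^1 * 103^(-1 ) = 549/824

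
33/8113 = 33/8113 = 0.00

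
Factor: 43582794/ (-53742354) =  - 7263799/8957059=-  2689^( - 1) *3331^( - 1)*7263799^1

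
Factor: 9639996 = 2^2*3^1*803333^1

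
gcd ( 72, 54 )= 18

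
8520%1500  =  1020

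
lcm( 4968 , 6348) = 114264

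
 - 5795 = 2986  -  8781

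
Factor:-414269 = - 414269^1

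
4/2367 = 4/2367 = 0.00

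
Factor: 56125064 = 2^3*41^1 * 137^1 * 1249^1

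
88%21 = 4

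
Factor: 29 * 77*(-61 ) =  - 7^1 * 11^1 * 29^1*61^1  =  - 136213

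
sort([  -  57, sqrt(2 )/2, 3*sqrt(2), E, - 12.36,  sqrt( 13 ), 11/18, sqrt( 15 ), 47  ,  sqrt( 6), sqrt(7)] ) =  [  -  57,-12.36, 11/18,sqrt( 2)/2 , sqrt( 6 ), sqrt( 7 ), E,  sqrt (13), sqrt( 15 ), 3*sqrt(2 ),47]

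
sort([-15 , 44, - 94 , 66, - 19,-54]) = [-94,  -  54 ,-19, - 15,44,66]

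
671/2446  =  671/2446 = 0.27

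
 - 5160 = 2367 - 7527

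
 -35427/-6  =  5904 + 1/2=5904.50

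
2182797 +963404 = 3146201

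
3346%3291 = 55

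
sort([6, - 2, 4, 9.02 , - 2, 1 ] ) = [-2, - 2, 1,  4, 6, 9.02]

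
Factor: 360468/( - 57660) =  - 969/155 = - 3^1*5^( - 1)*17^1 * 19^1*31^( - 1 )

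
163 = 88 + 75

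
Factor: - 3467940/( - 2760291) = 2^2 * 3^( - 2)*5^1 * 7^1 * 23^1*359^1 * 102233^ ( - 1) =1155980/920097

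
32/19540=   8/4885 = 0.00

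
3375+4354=7729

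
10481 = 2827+7654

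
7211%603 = 578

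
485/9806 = 485/9806 = 0.05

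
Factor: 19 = 19^1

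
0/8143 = 0 = 0.00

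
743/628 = 1 + 115/628= 1.18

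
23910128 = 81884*292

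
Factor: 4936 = 2^3*617^1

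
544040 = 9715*56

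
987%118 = 43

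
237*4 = 948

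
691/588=1  +  103/588 = 1.18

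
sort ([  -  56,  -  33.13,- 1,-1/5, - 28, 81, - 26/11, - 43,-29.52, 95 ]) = [-56, - 43,-33.13,  -  29.52, - 28,  -  26/11,  -  1, - 1/5, 81, 95] 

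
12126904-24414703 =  - 12287799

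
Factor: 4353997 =61^1*137^1*521^1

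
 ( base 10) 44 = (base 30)1e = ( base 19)26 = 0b101100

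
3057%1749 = 1308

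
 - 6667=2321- 8988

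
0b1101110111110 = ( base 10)7102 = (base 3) 100202001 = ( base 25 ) B92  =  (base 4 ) 1232332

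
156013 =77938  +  78075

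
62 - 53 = 9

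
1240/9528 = 155/1191= 0.13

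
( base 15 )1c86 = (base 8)14071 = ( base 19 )h37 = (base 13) 2A90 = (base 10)6201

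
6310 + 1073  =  7383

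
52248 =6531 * 8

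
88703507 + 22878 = 88726385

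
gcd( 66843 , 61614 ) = 63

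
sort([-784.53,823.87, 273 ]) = [ - 784.53, 273, 823.87]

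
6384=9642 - 3258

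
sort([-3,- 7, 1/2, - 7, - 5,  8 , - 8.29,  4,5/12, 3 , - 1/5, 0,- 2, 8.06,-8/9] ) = [ - 8.29, - 7 , - 7,  -  5, -3, - 2, - 8/9,  -  1/5,  0, 5/12, 1/2,  3,  4, 8,8.06] 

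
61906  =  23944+37962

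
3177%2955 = 222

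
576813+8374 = 585187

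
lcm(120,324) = 3240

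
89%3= 2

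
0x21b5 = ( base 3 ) 102211121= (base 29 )A7G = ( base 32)8dl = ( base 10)8629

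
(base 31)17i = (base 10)1196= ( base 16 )4AC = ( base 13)710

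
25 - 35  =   - 10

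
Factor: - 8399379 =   -  3^1 * 2799793^1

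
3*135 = 405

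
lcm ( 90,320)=2880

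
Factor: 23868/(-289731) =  - 36/437 = - 2^2*3^2*19^( - 1 ) *23^( - 1 )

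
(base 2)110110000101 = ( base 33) 35T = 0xD85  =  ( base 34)2xr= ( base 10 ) 3461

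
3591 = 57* 63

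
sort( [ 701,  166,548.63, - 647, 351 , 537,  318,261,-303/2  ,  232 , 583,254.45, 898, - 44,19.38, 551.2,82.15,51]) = [-647, - 303/2, - 44, 19.38,51, 82.15, 166,  232,254.45 , 261,318,  351,537, 548.63 , 551.2,583, 701,898] 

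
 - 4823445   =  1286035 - 6109480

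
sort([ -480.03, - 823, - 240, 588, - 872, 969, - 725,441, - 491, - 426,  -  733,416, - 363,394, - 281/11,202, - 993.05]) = [ - 993.05, - 872,-823, - 733, - 725, -491,- 480.03, - 426, - 363,-240 ,-281/11 , 202, 394,416, 441,588,969 ]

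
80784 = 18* 4488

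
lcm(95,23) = 2185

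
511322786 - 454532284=56790502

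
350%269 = 81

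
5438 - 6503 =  - 1065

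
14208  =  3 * 4736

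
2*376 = 752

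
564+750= 1314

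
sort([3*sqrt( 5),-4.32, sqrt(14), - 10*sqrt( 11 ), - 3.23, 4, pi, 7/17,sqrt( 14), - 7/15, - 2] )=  [  -  10 * sqrt(11) , - 4.32,-3.23, - 2 , - 7/15,7/17, pi, sqrt( 14),sqrt( 14 ), 4, 3*sqrt(5) ]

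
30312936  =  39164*774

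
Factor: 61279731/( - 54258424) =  - 2^( - 3)*3^2*11^(- 1)*17^(- 1 )*19^1*223^1*1607^1*36269^( - 1) 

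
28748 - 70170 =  - 41422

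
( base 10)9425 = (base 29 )b60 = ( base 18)1b1b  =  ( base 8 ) 22321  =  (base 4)2103101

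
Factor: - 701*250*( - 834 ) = 2^2 * 3^1*5^3*139^1*701^1 = 146158500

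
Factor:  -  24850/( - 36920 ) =2^ ( -2)*5^1*7^1*13^( - 1) = 35/52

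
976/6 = 488/3=162.67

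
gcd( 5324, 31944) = 5324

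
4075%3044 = 1031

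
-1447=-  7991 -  - 6544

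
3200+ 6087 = 9287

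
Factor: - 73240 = -2^3*5^1*1831^1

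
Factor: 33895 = 5^1* 6779^1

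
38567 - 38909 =-342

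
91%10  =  1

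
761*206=156766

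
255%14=3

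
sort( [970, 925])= [ 925, 970]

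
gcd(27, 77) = 1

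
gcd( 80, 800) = 80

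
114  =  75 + 39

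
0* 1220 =0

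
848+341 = 1189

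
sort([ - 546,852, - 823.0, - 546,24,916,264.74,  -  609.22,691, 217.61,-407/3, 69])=[-823.0, - 609.22, - 546,-546,-407/3,24,  69,217.61, 264.74,691,852,916]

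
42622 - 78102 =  - 35480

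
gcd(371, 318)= 53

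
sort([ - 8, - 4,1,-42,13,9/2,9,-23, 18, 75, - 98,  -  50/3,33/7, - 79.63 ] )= [-98, - 79.63, - 42, - 23, - 50/3, -8,-4, 1,9/2,33/7, 9, 13, 18 , 75 ]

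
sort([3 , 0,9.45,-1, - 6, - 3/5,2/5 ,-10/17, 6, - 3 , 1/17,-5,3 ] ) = [ -6,-5, - 3,-1, - 3/5, - 10/17,0,1/17,  2/5,3, 3,6,9.45 ] 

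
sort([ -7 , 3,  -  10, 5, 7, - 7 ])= [ - 10, - 7, - 7, 3 , 5,7]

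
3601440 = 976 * 3690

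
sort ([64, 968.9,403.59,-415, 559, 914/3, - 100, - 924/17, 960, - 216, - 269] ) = [ - 415, - 269,-216, - 100, - 924/17,64, 914/3, 403.59,559,960 , 968.9] 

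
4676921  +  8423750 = 13100671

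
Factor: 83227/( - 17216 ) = -2^ (-6)*269^( - 1) *83227^1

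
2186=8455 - 6269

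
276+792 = 1068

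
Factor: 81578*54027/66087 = 69958962/1049 =2^1*3^2 * 23^1*29^1*1049^( - 1)*5827^1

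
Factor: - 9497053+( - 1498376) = -10995429 = - 3^1*1571^1*2333^1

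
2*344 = 688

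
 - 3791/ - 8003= 3791/8003= 0.47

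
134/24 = 5 + 7/12 = 5.58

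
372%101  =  69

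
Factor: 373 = 373^1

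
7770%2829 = 2112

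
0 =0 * 389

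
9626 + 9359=18985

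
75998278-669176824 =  - 593178546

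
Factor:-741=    - 3^1*13^1*19^1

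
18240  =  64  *285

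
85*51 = 4335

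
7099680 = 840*8452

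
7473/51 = 2491/17 = 146.53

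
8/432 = 1/54 = 0.02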